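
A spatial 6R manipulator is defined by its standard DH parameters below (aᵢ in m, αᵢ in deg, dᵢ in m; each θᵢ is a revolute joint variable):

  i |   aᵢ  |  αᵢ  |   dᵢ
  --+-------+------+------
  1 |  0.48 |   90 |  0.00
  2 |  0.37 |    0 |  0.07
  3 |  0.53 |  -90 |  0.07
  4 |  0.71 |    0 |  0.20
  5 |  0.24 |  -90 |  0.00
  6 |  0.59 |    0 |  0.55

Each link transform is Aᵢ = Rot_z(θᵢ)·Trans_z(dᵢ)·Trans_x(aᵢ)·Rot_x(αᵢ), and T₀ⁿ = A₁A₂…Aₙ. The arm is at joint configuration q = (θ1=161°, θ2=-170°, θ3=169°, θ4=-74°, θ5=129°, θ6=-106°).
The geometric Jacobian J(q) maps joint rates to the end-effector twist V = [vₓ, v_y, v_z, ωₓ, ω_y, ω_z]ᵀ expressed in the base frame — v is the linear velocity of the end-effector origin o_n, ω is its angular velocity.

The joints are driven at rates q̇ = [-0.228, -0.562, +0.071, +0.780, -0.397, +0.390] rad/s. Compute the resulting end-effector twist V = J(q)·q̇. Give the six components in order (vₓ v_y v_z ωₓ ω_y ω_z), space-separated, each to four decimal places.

o_n = [-0.2796, 0.5655, 0.6972]
J₁: ẑ×o_n = [-0.5655, -0.2796, 0.0000], ω = ẑ
J2: z=[0.3256, 0.9455, 0.0000] o=[-0.4538, 0.1563, 0.0000] → [0.6592, -0.2270, -0.0315, 0.3256, 0.9455, 0.0000]
J3: z=[0.3256, 0.9455, 0.0000] o=[-0.0865, 0.1038, -0.0642] → [0.7200, -0.2479, 0.3329, 0.3256, 0.9455, 0.0000]
J4: z=[-0.0165, 0.0057, 0.9998] o=[-0.5648, 0.3425, -0.0735] → [-0.2185, 0.2978, -0.0053, -0.0165, 0.0057, 0.9998]
J5: z=[-0.0165, 0.0057, 0.9998] o=[-0.5309, 1.0527, 0.1231] → [0.4904, 0.2607, 0.0066, -0.0165, 0.0057, 0.9998]
J6: z=[0.5877, -0.8090, 0.0143] o=[-0.7250, 0.9116, 0.1207] → [-0.4615, -0.3325, 0.1569, 0.5877, -0.8090, 0.0143]
V = J·q̇ = [-0.7355, 0.1729, 0.0958, 0.0630, -0.7776, 0.1605]

-0.7355 0.1729 0.0958 0.0630 -0.7776 0.1605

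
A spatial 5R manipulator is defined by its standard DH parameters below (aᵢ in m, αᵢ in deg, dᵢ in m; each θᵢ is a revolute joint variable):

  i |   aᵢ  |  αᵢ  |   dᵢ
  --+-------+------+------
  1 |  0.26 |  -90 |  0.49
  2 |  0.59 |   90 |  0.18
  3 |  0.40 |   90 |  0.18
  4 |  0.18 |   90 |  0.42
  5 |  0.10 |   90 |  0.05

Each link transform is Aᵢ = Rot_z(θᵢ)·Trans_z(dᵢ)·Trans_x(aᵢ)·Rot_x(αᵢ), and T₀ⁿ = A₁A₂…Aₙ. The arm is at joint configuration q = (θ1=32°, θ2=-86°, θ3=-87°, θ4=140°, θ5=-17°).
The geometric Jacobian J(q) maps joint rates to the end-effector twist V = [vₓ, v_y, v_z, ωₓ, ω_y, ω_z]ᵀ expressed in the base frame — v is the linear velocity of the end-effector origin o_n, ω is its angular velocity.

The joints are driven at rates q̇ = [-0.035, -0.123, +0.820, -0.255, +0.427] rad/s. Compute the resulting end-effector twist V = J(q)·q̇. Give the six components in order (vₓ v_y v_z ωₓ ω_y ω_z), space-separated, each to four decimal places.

o_n = [-0.0692, -0.1153, 0.7284]
J₁: ẑ×o_n = [0.1153, -0.0692, 0.0000], ω = ẑ
J2: z=[-0.5299, 0.8480, 0.0000] o=[0.2205, 0.1378, 0.4900] → [0.2022, 0.1263, 0.3798, -0.5299, 0.8480, 0.0000]
J3: z=[-0.8460, -0.5286, 0.0698] o=[0.1600, 0.3122, 1.0786] → [0.2149, -0.3122, 0.2406, -0.8460, -0.5286, 0.0698]
J4: z=[-0.0313, -0.0813, -0.9962] o=[0.2206, -0.1209, 1.1120] → [0.0367, 0.2767, -0.0237, -0.0313, -0.0813, -0.9962]
J5: z=[-0.3059, -0.9481, 0.0870] o=[0.0362, -0.0997, 0.6945] → [-0.0308, 0.0012, -0.0951, -0.3059, -0.9481, 0.0870]
V = J·q̇ = [0.1248, -0.3392, 0.1160, -0.7512, -0.9219, 0.3134]

0.1248 -0.3392 0.1160 -0.7512 -0.9219 0.3134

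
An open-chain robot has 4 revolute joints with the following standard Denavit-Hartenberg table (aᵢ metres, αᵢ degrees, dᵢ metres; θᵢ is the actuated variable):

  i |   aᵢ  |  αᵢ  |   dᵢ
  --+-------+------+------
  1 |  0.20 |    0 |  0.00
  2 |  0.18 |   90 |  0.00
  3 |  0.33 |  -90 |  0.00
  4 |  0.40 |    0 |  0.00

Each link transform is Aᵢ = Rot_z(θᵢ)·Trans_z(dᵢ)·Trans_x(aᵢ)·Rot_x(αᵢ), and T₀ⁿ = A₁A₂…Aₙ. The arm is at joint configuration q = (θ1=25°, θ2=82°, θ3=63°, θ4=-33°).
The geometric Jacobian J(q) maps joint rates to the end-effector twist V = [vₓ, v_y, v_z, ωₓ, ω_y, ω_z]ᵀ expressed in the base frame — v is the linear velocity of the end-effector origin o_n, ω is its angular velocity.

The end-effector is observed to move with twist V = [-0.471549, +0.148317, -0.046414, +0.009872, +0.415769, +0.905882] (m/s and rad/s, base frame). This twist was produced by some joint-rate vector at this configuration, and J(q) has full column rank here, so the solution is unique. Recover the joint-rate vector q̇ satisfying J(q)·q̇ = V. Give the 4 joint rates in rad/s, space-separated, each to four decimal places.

0.8080 0.2990 0.1310 -0.4430

o_n = [0.2486, 0.6093, 0.5929]
J₁: ẑ×o_n = [-0.6093, 0.2486, 0.0000], ω = ẑ
J2: z=[0.0000, 0.0000, 1.0000] o=[0.1813, 0.0845, 0.0000] → [-0.5247, 0.0674, 0.0000, 0.0000, 0.0000, 1.0000]
J3: z=[0.9563, 0.2924, 0.0000] o=[0.1286, 0.2567, 0.0000] → [0.1734, -0.5670, 0.3021, 0.9563, 0.2924, 0.0000]
J4: z=[0.2605, -0.8521, 0.4540] o=[0.0848, 0.3999, 0.2940] → [-0.3497, -0.0035, 0.1941, 0.2605, -0.8521, 0.4540]
q̇ = J⁺·V = [0.8080, 0.2990, 0.1310, -0.4430]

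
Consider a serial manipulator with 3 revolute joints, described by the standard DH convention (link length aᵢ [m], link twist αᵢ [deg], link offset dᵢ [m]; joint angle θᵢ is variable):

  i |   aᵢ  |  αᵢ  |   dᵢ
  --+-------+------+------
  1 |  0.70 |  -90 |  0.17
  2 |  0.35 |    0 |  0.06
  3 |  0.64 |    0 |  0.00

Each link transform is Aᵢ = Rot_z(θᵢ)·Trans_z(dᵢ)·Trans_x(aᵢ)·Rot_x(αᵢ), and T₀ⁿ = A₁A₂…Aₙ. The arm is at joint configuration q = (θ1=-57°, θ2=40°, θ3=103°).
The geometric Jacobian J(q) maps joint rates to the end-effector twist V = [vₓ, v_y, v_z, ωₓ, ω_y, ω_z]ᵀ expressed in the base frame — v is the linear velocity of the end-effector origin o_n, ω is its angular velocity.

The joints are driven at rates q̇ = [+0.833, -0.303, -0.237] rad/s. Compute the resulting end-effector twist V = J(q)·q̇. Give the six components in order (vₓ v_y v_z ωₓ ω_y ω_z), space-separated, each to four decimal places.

o_n = [0.2992, -0.3506, -0.4401]
J₁: ẑ×o_n = [0.3506, 0.2992, -0.0000], ω = ẑ
J2: z=[0.8387, 0.5446, 0.0000] o=[0.3812, -0.5871, 0.1700] → [-0.3323, 0.5117, 0.2430, 0.8387, 0.5446, 0.0000]
J3: z=[0.8387, 0.5446, 0.0000] o=[0.5776, -0.7793, -0.0550] → [-0.2098, 0.3230, 0.5111, 0.8387, 0.5446, 0.0000]
V = J·q̇ = [0.4424, 0.0176, -0.1948, -0.4529, -0.2941, 0.8330]

0.4424 0.0176 -0.1948 -0.4529 -0.2941 0.8330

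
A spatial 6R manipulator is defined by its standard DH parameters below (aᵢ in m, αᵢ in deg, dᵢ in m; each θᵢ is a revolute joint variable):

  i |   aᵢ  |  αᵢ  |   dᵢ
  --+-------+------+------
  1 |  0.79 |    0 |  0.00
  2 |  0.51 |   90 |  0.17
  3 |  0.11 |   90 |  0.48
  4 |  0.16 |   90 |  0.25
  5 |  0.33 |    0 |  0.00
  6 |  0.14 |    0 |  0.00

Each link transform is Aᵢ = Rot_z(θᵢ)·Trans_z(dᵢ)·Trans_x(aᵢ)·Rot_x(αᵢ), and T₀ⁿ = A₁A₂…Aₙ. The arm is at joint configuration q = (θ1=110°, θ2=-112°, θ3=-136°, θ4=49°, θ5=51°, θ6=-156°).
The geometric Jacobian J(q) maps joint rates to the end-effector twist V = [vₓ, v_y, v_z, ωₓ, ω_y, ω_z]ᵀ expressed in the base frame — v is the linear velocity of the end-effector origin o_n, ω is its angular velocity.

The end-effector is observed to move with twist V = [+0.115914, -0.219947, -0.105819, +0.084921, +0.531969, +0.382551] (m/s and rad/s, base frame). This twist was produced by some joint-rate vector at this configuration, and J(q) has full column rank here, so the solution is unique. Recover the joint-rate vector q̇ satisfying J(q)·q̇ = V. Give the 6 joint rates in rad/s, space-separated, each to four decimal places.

0.6340 0.2670 -0.2630 -0.4190 -0.4750 0.8890

o_n = [-0.2791, 0.0121, 0.2096]
J₁: ẑ×o_n = [-0.0121, -0.2791, 0.0000], ω = ẑ
J2: z=[0.0000, 0.0000, 1.0000] o=[-0.2702, 0.7424, 0.0000] → [0.7303, -0.0089, 0.0000, 0.0000, 0.0000, 1.0000]
J3: z=[-0.0349, -0.9994, 0.0000] o=[0.2395, 0.7246, 0.1700] → [-0.0396, 0.0014, -0.4934, -0.0349, -0.9994, 0.0000]
J4: z=[-0.6942, 0.0242, 0.7193] o=[0.1437, 0.2476, 0.0936] → [0.1722, -0.2236, 0.1738, -0.6942, 0.0242, 0.7193]
J5: z=[-0.5197, 0.6746, -0.5243] o=[-0.1096, 0.1356, 0.2005] → [-0.0587, 0.0936, 0.1786, -0.5197, 0.6746, -0.5243]
J6: z=[-0.5197, 0.6746, -0.5243] o=[-0.3910, -0.0114, 0.2903] → [-0.0422, -0.1006, -0.0877, -0.5197, 0.6746, -0.5243]
q̇ = J⁺·V = [0.6340, 0.2670, -0.2630, -0.4190, -0.4750, 0.8890]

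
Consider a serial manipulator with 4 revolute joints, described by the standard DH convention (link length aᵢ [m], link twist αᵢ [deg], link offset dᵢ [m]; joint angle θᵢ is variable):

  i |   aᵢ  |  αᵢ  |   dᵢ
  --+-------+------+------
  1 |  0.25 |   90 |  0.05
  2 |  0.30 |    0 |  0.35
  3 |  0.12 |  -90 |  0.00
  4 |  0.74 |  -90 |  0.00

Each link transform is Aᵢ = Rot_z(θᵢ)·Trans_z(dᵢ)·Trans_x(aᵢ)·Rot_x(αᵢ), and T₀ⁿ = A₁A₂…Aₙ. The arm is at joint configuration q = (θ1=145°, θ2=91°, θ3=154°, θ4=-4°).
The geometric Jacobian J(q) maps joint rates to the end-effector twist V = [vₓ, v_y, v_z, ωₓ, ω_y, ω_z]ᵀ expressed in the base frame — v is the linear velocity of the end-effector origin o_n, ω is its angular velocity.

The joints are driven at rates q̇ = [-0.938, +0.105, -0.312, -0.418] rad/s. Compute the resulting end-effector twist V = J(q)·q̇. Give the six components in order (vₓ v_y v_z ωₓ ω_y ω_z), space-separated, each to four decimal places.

0.5723 -0.1591 0.0941 0.1916 -0.3869 -0.7613

o_n = [0.3270, 0.2613, -0.4278]
J₁: ẑ×o_n = [-0.2613, 0.3270, 0.0000], ω = ẑ
J2: z=[0.5736, 0.8192, 0.0000] o=[-0.2048, 0.1434, 0.0500] → [-0.3914, 0.2741, -0.3679, 0.5736, 0.8192, 0.0000]
J3: z=[0.5736, 0.8192, 0.0000] o=[0.0003, 0.4271, 0.3500] → [-0.6371, 0.4461, -0.3627, 0.5736, 0.8192, 0.0000]
J4: z=[-0.7424, 0.5198, -0.4226] o=[0.0418, 0.3980, 0.2412] → [-0.4055, -0.6172, -0.0468, -0.7424, 0.5198, -0.4226]
V = J·q̇ = [0.5723, -0.1591, 0.0941, 0.1916, -0.3869, -0.7613]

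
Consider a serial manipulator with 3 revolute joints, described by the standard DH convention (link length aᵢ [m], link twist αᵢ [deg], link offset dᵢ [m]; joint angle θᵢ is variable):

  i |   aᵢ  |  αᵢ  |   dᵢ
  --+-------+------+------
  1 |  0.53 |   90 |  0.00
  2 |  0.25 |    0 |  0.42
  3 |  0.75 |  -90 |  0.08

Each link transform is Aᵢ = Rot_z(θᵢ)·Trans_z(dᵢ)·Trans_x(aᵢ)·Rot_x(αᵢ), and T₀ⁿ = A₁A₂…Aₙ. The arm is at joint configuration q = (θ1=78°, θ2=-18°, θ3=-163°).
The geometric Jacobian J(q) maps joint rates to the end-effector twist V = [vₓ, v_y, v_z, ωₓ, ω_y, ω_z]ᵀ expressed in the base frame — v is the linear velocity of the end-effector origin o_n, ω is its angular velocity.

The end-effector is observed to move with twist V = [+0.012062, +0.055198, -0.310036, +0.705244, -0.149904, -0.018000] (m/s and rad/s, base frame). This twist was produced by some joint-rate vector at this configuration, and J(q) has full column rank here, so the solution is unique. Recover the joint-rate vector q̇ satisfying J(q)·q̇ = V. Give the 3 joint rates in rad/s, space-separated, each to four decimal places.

-0.0180 0.9700 -0.2490

o_n = [0.4928, -0.0865, -0.0642]
J₁: ẑ×o_n = [0.0865, 0.4928, -0.0000], ω = ẑ
J2: z=[0.9781, -0.2079, 0.0000] o=[0.1102, 0.5184, 0.0000] → [0.0133, 0.0628, -0.5121, 0.9781, -0.2079, 0.0000]
J3: z=[0.9781, -0.2079, 0.0000] o=[0.5704, 0.6637, -0.0773] → [-0.0027, -0.0128, -0.7499, 0.9781, -0.2079, 0.0000]
q̇ = J⁺·V = [-0.0180, 0.9700, -0.2490]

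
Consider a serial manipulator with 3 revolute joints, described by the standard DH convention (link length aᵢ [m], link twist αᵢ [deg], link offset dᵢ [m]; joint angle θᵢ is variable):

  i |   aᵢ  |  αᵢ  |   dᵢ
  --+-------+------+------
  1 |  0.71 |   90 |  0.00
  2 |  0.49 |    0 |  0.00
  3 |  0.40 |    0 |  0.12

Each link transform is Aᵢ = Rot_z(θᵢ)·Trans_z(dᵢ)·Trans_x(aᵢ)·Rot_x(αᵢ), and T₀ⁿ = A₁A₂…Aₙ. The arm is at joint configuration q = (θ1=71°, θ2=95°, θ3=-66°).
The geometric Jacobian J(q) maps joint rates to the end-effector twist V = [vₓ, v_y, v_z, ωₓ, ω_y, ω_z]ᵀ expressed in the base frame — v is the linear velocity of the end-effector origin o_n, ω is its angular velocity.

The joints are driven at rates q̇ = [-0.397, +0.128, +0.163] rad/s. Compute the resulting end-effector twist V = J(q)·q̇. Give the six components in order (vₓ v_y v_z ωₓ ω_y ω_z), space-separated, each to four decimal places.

0.3276 -0.2889 0.0963 0.2751 -0.0947 -0.3970

o_n = [0.4446, 0.9227, 0.6821]
J₁: ẑ×o_n = [-0.9227, 0.4446, 0.0000], ω = ẑ
J2: z=[0.9455, -0.3256, 0.0000] o=[0.2312, 0.6713, 0.0000] → [-0.2221, -0.6449, 0.3071, 0.9455, -0.3256, 0.0000]
J3: z=[0.9455, -0.3256, 0.0000] o=[0.2172, 0.6309, 0.4881] → [-0.0631, -0.1834, 0.3498, 0.9455, -0.3256, 0.0000]
V = J·q̇ = [0.3276, -0.2889, 0.0963, 0.2751, -0.0947, -0.3970]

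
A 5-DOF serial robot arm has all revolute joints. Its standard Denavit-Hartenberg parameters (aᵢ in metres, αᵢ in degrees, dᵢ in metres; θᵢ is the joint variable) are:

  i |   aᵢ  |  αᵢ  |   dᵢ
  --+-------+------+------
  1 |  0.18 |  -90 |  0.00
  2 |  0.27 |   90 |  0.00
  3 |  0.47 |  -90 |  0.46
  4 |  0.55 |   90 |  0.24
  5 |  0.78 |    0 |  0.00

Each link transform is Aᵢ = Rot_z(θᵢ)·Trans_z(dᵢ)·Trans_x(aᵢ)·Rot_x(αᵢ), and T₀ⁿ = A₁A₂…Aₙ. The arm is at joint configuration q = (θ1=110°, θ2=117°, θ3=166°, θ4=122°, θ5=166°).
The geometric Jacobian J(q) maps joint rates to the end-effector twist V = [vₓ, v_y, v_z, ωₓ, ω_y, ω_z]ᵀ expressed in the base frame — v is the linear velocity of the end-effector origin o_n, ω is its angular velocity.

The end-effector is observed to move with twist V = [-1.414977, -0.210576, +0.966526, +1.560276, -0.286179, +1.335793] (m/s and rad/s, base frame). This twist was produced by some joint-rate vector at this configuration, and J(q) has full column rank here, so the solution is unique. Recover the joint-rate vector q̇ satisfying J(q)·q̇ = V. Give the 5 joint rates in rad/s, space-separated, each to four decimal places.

o_n = [-0.0576, 0.9644, 0.0645]
J₁: ẑ×o_n = [-0.9644, -0.0576, 0.0000], ω = ẑ
J2: z=[-0.9397, -0.3420, 0.0000] o=[-0.0616, 0.1691, 0.0000] → [-0.0220, 0.0606, -0.7460, -0.9397, -0.3420, 0.0000]
J3: z=[-0.3047, 0.8373, -0.4540] o=[-0.0196, 0.0540, -0.2406] → [0.6687, 0.1102, -0.2457, -0.3047, 0.8373, -0.4540]
J4: z=[0.8742, 0.4351, 0.2156] o=[-0.3375, 0.5948, -0.0431] → [-0.0329, -0.0337, 0.2014, 0.8742, 0.4351, 0.2156]
J5: z=[-0.1591, -0.1628, 0.9737] o=[0.1246, 0.2121, -0.0316] → [-0.7482, -0.1622, -0.1493, -0.1591, -0.1628, 0.9737]
q̇ = J⁺·V = [0.8550, -0.8030, -0.9800, 0.5640, -0.0880]

0.8550 -0.8030 -0.9800 0.5640 -0.0880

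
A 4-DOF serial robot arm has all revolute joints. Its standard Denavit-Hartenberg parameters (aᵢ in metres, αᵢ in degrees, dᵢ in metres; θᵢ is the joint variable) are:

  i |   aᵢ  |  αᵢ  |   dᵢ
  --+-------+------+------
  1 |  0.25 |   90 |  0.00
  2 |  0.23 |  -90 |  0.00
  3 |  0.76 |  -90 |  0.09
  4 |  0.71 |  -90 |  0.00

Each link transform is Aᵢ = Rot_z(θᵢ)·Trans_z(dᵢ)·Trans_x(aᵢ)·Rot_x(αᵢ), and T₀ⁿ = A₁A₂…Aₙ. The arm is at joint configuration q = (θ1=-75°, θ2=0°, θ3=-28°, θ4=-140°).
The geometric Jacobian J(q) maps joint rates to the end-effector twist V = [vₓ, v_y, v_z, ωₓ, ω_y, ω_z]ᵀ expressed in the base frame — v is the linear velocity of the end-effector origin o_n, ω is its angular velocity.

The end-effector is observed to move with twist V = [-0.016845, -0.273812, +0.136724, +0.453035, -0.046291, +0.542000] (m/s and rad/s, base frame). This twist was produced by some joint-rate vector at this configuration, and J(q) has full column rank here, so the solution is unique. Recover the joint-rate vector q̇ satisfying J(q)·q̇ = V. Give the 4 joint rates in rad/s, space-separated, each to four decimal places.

o_n = [0.0756, -0.6742, 0.5464]
J₁: ẑ×o_n = [0.6742, 0.0756, -0.0000], ω = ẑ
J2: z=[-0.9659, -0.2588, 0.0000] o=[0.0647, -0.2415, 0.0000] → [-0.1414, 0.5278, 0.4208, -0.9659, -0.2588, 0.0000]
J3: z=[0.0000, 0.0000, 1.0000] o=[0.1242, -0.4636, 0.0000] → [0.2106, -0.0486, -0.0000, 0.0000, 0.0000, 1.0000]
J4: z=[0.9744, -0.2250, 0.0000] o=[-0.0467, -1.2042, 0.0900] → [-0.1027, -0.4447, 0.5439, 0.9744, -0.2250, 0.0000]
q̇ = J⁺·V = [-0.2430, -0.1210, 0.7850, 0.3450]

-0.2430 -0.1210 0.7850 0.3450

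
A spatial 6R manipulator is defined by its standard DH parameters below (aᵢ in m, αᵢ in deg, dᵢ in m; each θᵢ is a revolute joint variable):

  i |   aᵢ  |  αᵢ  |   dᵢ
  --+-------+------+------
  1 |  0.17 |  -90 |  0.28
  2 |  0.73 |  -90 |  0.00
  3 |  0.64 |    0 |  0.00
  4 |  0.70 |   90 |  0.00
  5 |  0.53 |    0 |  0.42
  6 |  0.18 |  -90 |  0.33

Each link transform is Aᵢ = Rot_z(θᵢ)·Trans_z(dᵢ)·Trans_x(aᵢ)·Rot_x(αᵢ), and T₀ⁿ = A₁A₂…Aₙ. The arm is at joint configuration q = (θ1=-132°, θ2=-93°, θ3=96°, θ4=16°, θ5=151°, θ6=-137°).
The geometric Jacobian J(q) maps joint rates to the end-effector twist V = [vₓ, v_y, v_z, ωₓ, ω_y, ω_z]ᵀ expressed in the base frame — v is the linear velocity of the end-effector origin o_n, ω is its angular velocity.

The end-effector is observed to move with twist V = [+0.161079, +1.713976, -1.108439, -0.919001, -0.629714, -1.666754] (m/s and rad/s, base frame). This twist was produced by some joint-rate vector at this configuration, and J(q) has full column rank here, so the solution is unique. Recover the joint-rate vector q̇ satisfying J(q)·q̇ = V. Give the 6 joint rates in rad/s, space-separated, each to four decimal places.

-0.6270 -0.7040 0.7860 0.2410 -0.9270 -0.2540

o_n = [-1.2374, 0.5665, 1.4986]
J₁: ẑ×o_n = [-0.5665, -1.2374, 0.0000], ω = ẑ
J2: z=[0.7431, -0.6691, 0.0000] o=[-0.1138, -0.1263, 0.2800] → [-0.8154, -0.9056, -0.2370, 0.7431, -0.6691, 0.0000]
J3: z=[-0.6682, -0.7421, 0.0523] o=[-0.0882, -0.0979, 1.0090] → [-0.3981, 0.2670, -1.2968, -0.6682, -0.7421, 0.0523]
J4: z=[-0.6682, -0.7421, 0.0523] o=[-0.5635, 0.3254, 0.9422] → [-0.4255, 0.3365, -0.6612, -0.6682, -0.7421, 0.0523]
J5: z=[-0.2459, 0.2867, 0.9259] o=[-1.0550, 0.7494, 0.6803] → [0.4040, 0.0323, 0.0973, -0.2459, 0.2867, 0.9259]
J6: z=[-0.2459, 0.2867, 0.9259] o=[-1.0045, 0.3983, 1.2561] → [-0.0861, -0.1560, 0.0254, -0.2459, 0.2867, 0.9259]
q̇ = J⁺·V = [-0.6270, -0.7040, 0.7860, 0.2410, -0.9270, -0.2540]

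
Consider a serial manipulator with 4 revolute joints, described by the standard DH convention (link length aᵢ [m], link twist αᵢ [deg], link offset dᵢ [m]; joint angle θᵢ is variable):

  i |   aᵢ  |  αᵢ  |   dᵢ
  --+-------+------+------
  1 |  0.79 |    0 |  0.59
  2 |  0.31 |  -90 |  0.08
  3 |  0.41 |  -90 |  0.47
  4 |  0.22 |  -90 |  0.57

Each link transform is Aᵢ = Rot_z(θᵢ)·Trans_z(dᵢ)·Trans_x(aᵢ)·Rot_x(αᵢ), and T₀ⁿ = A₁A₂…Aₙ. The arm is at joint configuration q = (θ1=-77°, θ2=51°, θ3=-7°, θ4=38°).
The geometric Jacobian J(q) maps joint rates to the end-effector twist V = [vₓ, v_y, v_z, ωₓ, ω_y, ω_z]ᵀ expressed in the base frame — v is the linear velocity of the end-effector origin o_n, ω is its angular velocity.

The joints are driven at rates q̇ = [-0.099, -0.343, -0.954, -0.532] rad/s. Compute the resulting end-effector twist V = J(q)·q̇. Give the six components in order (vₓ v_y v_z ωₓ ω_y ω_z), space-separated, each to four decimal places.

o_n = [1.1858, -0.8892, 0.1753]
J₁: ẑ×o_n = [0.8892, 1.1858, -0.0000], ω = ẑ
J2: z=[0.0000, 0.0000, 1.0000] o=[0.1777, -0.7698, 0.5900] → [0.1195, 1.0081, -0.0000, 0.0000, 0.0000, 1.0000]
J3: z=[0.4384, 0.8988, 0.0000] o=[0.4563, -0.9056, 0.6700] → [-0.4446, 0.2168, -0.6485, 0.4384, 0.8988, 0.0000]
J4: z=[0.1095, -0.0534, -0.9925] o=[1.0281, -0.6616, 0.7200] → [-0.1968, -0.0969, -0.0165, 0.1095, -0.0534, -0.9925]
V = J·q̇ = [0.3998, -0.6185, 0.6274, -0.4765, -0.8290, 0.0860]

0.3998 -0.6185 0.6274 -0.4765 -0.8290 0.0860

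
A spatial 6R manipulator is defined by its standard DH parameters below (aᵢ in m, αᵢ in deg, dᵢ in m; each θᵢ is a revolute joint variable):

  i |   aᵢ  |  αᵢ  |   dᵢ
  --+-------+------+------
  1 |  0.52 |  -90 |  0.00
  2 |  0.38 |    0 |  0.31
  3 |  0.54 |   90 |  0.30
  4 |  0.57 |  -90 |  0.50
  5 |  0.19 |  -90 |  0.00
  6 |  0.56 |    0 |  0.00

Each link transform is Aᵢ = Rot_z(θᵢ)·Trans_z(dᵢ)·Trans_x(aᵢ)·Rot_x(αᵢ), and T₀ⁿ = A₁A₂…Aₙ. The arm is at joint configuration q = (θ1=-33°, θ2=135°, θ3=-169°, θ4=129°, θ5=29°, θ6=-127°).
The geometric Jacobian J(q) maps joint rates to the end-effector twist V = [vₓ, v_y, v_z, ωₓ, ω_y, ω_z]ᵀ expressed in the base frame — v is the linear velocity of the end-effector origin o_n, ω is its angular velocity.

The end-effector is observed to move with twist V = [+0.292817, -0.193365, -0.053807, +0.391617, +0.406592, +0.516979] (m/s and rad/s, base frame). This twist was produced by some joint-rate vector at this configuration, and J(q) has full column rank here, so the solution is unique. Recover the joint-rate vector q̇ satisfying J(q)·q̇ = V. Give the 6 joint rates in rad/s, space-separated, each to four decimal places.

o_n = [0.2493, 0.6389, 0.1572]
J₁: ẑ×o_n = [-0.6389, 0.2493, 0.0000], ω = ẑ
J2: z=[0.5446, 0.8387, 0.0000] o=[0.4361, -0.2832, 0.0000] → [0.1318, -0.0856, 0.6589, 0.5446, 0.8387, 0.0000]
J3: z=[0.5446, 0.8387, 0.0000] o=[0.3796, 0.1231, -0.2687] → [0.3572, -0.2319, 0.3902, 0.5446, 0.8387, 0.0000]
J4: z=[-0.4690, 0.3046, 0.8290] o=[0.9184, 0.1309, 0.0333] → [-0.3834, -0.4967, -0.0344, -0.4690, 0.3046, 0.8290]
J5: z=[-0.8831, -0.1769, -0.4346] o=[0.6758, 0.8167, 0.2472] → [-0.0613, 0.1059, 0.0815, -0.8831, -0.1769, -0.4346]
J6: z=[0.4171, -0.7201, -0.5545] o=[0.7166, 0.9441, 0.1123] → [-0.2015, 0.2404, -0.4639, 0.4171, -0.7201, -0.5545]
q̇ = J⁺·V = [0.1510, -0.8740, 0.9150, -0.1430, -0.5510, -0.4420]

0.1510 -0.8740 0.9150 -0.1430 -0.5510 -0.4420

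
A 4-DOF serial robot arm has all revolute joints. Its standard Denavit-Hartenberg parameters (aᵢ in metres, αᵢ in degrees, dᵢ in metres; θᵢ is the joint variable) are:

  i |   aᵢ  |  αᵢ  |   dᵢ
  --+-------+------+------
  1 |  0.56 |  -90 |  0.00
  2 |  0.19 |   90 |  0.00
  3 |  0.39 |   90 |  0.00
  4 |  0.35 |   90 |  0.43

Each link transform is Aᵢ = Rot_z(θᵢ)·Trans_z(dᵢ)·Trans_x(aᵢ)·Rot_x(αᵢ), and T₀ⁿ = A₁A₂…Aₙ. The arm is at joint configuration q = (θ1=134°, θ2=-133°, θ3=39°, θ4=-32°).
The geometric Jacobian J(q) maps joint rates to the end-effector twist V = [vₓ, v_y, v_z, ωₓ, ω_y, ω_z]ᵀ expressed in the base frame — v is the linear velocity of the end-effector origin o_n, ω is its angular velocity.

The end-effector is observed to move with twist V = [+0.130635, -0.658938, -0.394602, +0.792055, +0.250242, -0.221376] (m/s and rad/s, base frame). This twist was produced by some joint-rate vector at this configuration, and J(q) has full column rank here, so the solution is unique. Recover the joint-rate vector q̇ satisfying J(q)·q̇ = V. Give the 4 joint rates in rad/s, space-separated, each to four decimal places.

0.0180 -0.6480 0.4340 0.1230

o_n = [-0.0827, -0.0555, 0.8537]
J₁: ẑ×o_n = [0.0555, -0.0827, 0.0000], ω = ẑ
J2: z=[-0.7193, -0.6947, 0.0000] o=[-0.3890, 0.4028, 0.0000] → [-0.5930, 0.6141, 0.5425, -0.7193, -0.6947, 0.0000]
J3: z=[0.5080, -0.5261, -0.6820] o=[-0.2990, 0.3096, 0.1390] → [-0.6251, -0.5107, -0.0717, 0.5080, -0.5261, -0.6820]
J4: z=[0.8572, 0.2311, 0.4603] o=[-0.3320, -0.0096, 0.3606] → [0.1351, -0.3079, -0.0970, 0.8572, 0.2311, 0.4603]
q̇ = J⁺·V = [0.0180, -0.6480, 0.4340, 0.1230]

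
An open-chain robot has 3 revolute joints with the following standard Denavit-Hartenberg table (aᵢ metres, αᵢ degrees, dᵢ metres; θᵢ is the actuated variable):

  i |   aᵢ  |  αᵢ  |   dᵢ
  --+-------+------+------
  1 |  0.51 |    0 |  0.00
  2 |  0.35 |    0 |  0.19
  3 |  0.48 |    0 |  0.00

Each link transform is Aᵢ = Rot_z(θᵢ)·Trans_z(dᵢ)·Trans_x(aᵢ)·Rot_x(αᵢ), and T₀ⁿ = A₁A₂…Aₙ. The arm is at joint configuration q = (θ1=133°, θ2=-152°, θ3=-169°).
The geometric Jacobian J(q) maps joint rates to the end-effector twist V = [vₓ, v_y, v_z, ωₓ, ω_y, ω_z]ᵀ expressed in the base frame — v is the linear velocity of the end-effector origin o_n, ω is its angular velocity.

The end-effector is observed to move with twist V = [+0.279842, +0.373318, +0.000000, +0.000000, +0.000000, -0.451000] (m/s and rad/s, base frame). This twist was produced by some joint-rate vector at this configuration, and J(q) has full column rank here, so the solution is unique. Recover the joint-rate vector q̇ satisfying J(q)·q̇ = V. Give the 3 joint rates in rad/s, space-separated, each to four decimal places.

o_n = [-0.4922, 0.3258, 0.1900]
J₁: ẑ×o_n = [-0.3258, -0.4922, 0.0000], ω = ẑ
J2: z=[0.0000, 0.0000, 1.0000] o=[-0.3478, 0.3730, 0.0000] → [0.0471, -0.1444, 0.0000, 0.0000, 0.0000, 1.0000]
J3: z=[0.0000, 0.0000, 1.0000] o=[-0.0169, 0.2590, 0.1900] → [-0.0668, -0.4753, 0.0000, 0.0000, 0.0000, 1.0000]
q̇ = J⁺·V = [-0.7700, 0.4410, -0.1220]

-0.7700 0.4410 -0.1220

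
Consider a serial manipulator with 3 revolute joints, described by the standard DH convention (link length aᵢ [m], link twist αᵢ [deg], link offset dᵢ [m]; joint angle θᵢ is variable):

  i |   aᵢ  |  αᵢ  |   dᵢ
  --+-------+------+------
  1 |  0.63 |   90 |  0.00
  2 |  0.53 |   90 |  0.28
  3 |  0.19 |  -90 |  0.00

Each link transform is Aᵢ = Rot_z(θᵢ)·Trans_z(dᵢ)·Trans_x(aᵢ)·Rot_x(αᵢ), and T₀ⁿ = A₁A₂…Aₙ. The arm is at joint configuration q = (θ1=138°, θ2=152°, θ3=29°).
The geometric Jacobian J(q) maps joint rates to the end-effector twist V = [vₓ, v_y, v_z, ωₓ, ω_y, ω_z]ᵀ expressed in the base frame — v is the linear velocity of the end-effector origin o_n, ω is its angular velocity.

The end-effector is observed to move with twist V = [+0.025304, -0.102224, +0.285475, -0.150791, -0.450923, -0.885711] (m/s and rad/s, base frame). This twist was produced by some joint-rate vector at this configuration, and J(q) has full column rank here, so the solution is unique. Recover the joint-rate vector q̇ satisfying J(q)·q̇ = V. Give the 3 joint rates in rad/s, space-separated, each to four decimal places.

-0.5290 -0.4360 -0.4040

o_n = [0.2376, 0.2868, 0.3268]
J₁: ẑ×o_n = [-0.2868, 0.2376, 0.0000], ω = ẑ
J2: z=[0.6691, 0.7431, 0.0000] o=[-0.4682, 0.4216, 0.0000] → [0.2429, -0.2187, -0.6147, 0.6691, 0.7431, 0.0000]
J3: z=[-0.3489, 0.3141, 0.8829] o=[0.0669, 0.3165, 0.2488] → [0.0508, 0.1779, -0.0432, -0.3489, 0.3141, 0.8829]
q̇ = J⁺·V = [-0.5290, -0.4360, -0.4040]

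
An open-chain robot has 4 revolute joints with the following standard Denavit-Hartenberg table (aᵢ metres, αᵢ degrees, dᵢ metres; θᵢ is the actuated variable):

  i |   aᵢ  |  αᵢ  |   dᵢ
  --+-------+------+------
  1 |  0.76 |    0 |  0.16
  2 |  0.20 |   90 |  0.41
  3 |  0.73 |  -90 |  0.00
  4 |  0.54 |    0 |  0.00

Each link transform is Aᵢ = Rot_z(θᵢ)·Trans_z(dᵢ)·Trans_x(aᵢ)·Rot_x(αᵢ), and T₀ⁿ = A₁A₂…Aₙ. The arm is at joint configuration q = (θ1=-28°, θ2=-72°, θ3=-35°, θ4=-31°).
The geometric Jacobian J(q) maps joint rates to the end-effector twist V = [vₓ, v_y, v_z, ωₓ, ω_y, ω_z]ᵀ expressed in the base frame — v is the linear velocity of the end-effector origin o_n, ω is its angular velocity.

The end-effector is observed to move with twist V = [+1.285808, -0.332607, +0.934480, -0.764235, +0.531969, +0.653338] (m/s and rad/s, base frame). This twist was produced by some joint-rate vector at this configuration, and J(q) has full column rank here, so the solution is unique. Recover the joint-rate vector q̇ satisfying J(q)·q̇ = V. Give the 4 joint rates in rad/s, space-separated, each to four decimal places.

0.9070 0.3050 0.8450 -0.6820

o_n = [0.1927, -1.4678, -0.1142]
J₁: ẑ×o_n = [1.4678, 0.1927, -0.0000], ω = ẑ
J2: z=[0.0000, 0.0000, 1.0000] o=[0.6710, -0.3568, 0.1600] → [1.1110, -0.4783, 0.0000, 0.0000, 0.0000, 1.0000]
J3: z=[-0.9848, 0.1736, 0.0000] o=[0.6363, -0.5538, 0.5700] → [-0.1188, -0.6738, 0.9771, -0.9848, 0.1736, 0.0000]
J4: z=[-0.0996, -0.5649, 0.8192] o=[0.5325, -1.1427, 0.1513] → [0.4163, -0.3047, -0.1595, -0.0996, -0.5649, 0.8192]
q̇ = J⁺·V = [0.9070, 0.3050, 0.8450, -0.6820]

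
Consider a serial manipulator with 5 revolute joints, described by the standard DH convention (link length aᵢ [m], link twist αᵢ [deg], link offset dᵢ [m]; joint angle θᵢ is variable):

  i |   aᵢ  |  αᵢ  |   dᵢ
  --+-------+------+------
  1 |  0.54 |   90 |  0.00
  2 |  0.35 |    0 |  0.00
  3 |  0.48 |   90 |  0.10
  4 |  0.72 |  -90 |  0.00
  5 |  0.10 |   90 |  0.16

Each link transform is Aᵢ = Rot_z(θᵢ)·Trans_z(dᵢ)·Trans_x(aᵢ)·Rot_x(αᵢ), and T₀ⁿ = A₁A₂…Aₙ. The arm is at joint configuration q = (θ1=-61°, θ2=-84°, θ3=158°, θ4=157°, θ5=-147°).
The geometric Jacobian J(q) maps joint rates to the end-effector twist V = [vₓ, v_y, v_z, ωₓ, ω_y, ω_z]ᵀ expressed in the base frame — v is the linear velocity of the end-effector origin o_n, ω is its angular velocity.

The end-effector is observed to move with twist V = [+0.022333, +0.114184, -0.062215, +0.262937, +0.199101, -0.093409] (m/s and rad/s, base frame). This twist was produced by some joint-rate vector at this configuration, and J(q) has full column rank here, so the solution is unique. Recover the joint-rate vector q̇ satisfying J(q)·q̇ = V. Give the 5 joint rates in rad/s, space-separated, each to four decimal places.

o_n = [0.1064, -0.6071, -0.5247]
J₁: ẑ×o_n = [0.6071, 0.1064, -0.0000], ω = ẑ
J2: z=[-0.8746, -0.4848, 0.0000] o=[0.2618, -0.4723, 0.0000] → [0.2544, -0.4589, 0.0426, -0.8746, -0.4848, 0.0000]
J3: z=[-0.8746, -0.4848, 0.0000] o=[0.2795, -0.5043, -0.3481] → [0.0856, -0.1544, 0.0060, -0.8746, -0.4848, 0.0000]
J4: z=[0.4660, -0.8407, -0.2756] o=[0.2562, -0.6685, 0.1133] → [0.5533, 0.3386, -0.0974, 0.4660, -0.8407, -0.2756]
J5: z=[0.7529, 0.5405, -0.3756] o=[-0.0784, -0.6451, -0.5238] → [0.0138, -0.0687, -0.0713, 0.7529, 0.5405, -0.3756]
q̇ = J⁺·V = [0.1310, -0.5500, 0.7620, 0.0170, 0.5850]

0.1310 -0.5500 0.7620 0.0170 0.5850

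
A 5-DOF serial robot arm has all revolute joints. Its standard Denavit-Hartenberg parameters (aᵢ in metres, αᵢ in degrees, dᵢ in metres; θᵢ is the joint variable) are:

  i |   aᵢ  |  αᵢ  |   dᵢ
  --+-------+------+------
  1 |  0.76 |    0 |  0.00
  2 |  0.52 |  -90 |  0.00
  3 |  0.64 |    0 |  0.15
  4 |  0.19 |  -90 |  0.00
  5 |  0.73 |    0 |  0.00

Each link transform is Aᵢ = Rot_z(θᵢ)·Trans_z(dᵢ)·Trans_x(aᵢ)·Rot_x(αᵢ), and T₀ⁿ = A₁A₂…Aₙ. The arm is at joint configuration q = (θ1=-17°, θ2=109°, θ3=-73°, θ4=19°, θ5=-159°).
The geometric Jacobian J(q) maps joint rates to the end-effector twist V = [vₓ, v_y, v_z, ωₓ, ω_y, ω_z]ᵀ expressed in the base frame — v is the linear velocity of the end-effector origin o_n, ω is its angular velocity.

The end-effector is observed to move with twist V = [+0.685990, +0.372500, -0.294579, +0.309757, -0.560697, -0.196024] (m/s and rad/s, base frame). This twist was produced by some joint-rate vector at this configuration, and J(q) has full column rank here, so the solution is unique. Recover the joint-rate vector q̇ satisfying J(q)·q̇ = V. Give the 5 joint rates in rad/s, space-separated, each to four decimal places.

o_n = [0.3008, 0.1814, 0.2144]
J₁: ẑ×o_n = [-0.1814, 0.3008, 0.0000], ω = ẑ
J2: z=[0.0000, 0.0000, 1.0000] o=[0.7268, -0.2222, 0.0000] → [-0.4036, -0.4260, 0.0000, 0.0000, 0.0000, 1.0000]
J3: z=[-0.9994, -0.0349, 0.0000] o=[0.7086, 0.2975, 0.0000] → [-0.0075, 0.2143, 0.1018, -0.9994, -0.0349, 0.0000]
J4: z=[-0.9994, -0.0349, 0.0000] o=[0.5522, 0.4792, 0.6120] → [0.0139, -0.3974, 0.2889, -0.9994, -0.0349, 0.0000]
J5: z=[-0.0282, 0.8085, -0.5878] o=[0.5483, 0.5909, 0.7657] → [-0.6865, 0.1299, 0.2116, -0.0282, 0.8085, -0.5878]
q̇ = J⁺·V = [-0.1540, -0.4570, 0.3280, -0.6180, -0.7060]

-0.1540 -0.4570 0.3280 -0.6180 -0.7060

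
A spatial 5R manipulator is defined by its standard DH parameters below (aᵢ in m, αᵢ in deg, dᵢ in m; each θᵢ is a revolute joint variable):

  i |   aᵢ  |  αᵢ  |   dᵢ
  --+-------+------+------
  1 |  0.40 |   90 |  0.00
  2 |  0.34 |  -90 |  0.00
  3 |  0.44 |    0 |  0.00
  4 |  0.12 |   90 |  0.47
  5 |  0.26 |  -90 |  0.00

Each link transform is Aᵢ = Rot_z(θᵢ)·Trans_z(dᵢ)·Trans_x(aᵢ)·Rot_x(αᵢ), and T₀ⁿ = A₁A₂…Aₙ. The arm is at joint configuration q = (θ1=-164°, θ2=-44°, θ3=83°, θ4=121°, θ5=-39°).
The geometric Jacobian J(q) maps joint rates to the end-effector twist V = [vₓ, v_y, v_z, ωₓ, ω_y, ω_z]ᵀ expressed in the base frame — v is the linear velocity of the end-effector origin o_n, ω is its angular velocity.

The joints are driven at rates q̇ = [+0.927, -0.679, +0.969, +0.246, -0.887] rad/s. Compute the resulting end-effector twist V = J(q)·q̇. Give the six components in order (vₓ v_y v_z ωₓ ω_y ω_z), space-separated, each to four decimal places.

o_n = [-0.5736, -0.4825, 0.1513]
J₁: ẑ×o_n = [0.4825, -0.5736, 0.0000], ω = ẑ
J2: z=[-0.2756, 0.9613, 0.0000] o=[-0.3845, -0.1103, 0.0000] → [0.1455, 0.0417, 0.2843, -0.2756, 0.9613, 0.0000]
J3: z=[-0.6677, -0.1915, 0.7193] o=[-0.6196, -0.1777, -0.2362] → [0.1451, 0.2919, 0.2124, -0.6677, -0.1915, 0.7193]
J4: z=[-0.6677, -0.1915, 0.7193] o=[-0.5363, -0.6081, -0.2734] → [-0.1717, 0.2568, -0.0910, -0.6677, -0.1915, 0.7193]
J5: z=[0.5331, -0.7975, 0.2825] o=[-0.7878, -0.6294, 0.1408] → [-0.0499, 0.0549, 0.2492, 0.5331, -0.7975, 0.2825]
V = J·q̇ = [0.4911, -0.2627, -0.2307, -1.0970, -0.1779, 1.5504]

0.4911 -0.2627 -0.2307 -1.0970 -0.1779 1.5504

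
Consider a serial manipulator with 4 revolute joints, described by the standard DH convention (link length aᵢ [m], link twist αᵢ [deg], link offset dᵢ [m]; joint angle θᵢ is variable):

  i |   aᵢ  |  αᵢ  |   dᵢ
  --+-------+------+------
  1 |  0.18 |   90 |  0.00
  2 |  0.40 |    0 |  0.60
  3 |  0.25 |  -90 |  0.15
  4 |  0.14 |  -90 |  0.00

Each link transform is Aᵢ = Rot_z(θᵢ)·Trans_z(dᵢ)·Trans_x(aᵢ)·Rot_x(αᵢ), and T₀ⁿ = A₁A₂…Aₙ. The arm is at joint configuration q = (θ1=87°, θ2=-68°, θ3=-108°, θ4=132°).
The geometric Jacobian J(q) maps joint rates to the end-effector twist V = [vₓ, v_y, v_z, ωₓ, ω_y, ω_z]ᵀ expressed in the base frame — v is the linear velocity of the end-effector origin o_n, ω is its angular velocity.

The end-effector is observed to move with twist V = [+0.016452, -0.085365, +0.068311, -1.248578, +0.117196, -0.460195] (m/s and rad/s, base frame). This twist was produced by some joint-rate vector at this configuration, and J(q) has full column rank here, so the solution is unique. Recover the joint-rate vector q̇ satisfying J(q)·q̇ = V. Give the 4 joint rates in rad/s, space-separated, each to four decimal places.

o_n = [0.6542, 0.1399, -0.3818]
J₁: ẑ×o_n = [-0.1399, 0.6542, 0.0000], ω = ẑ
J2: z=[0.9986, -0.0523, 0.0000] o=[0.0094, 0.1798, 0.0000] → [0.0200, 0.3813, -0.0061, 0.9986, -0.0523, 0.0000]
J3: z=[0.9986, -0.0523, 0.0000] o=[0.6164, 0.2980, -0.3709] → [0.0006, 0.0109, -0.1559, 0.9986, -0.0523, 0.0000]
J4: z=[0.0037, 0.0697, -0.9976] o=[0.7532, 0.0411, -0.3883] → [0.0990, 0.0987, 0.0073, 0.0037, 0.0697, -0.9976]
q̇ = J⁺·V = [0.2790, -0.8840, -0.3690, 0.7410]

0.2790 -0.8840 -0.3690 0.7410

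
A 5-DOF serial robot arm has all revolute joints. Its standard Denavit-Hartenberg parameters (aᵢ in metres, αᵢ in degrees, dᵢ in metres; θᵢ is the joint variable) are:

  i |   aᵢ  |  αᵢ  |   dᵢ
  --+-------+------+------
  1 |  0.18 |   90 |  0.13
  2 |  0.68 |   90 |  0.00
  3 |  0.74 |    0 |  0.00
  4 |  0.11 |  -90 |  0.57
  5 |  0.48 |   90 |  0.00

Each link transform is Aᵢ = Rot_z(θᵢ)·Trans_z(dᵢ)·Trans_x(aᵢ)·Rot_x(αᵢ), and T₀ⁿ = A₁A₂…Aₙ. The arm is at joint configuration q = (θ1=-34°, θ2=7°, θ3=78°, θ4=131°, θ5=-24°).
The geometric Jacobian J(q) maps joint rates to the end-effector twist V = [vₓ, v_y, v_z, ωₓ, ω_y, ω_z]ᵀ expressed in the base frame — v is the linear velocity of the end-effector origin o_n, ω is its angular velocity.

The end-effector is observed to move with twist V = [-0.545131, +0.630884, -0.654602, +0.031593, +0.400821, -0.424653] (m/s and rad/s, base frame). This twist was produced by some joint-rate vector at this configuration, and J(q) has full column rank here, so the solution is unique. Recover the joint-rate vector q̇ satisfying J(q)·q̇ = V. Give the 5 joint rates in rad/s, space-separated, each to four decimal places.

o_n = [0.2619, -0.7290, -0.5864]
J₁: ẑ×o_n = [0.7290, 0.2619, -0.0000], ω = ẑ
J2: z=[-0.5592, -0.8290, 0.0000] o=[0.1492, -0.1007, 0.1300] → [0.5939, -0.4006, 0.4447, -0.5592, -0.8290, 0.0000]
J3: z=[0.1010, -0.0681, -0.9925] o=[0.7088, -0.4781, 0.2129] → [-0.1946, 0.5243, -0.0558, 0.1010, -0.0681, -0.9925]
J4: z=[0.1010, -0.0681, -0.9925] o=[0.4306, -1.1635, 0.2316] → [0.4871, 0.2501, 0.0324, 0.1010, -0.0681, -0.9925]
J5: z=[0.8880, 0.4560, 0.0591] o=[0.4389, -1.1048, -0.3459] → [-0.1319, 0.2031, 0.4144, 0.8880, 0.4560, 0.0591]
q̇ = J⁺·V = [0.1830, -0.8380, 0.7870, -0.2080, -0.5580]

0.1830 -0.8380 0.7870 -0.2080 -0.5580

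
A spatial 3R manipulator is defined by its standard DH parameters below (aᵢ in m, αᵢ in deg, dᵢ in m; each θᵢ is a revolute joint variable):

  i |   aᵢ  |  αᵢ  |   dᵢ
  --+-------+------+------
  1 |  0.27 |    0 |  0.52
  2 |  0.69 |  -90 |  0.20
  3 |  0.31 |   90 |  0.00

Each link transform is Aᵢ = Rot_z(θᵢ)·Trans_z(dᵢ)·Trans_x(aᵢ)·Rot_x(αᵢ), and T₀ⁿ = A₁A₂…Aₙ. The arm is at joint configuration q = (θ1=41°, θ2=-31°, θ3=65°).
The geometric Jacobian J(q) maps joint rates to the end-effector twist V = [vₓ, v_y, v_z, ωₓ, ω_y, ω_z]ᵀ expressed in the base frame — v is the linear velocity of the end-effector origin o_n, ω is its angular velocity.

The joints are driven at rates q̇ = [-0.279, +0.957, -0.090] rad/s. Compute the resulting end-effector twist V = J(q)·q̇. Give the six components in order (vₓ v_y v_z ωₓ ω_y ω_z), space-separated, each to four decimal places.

-0.0223 0.4957 0.0118 0.0156 -0.0886 0.6780

o_n = [1.0123, 0.3197, 0.4390]
J₁: ẑ×o_n = [-0.3197, 1.0123, 0.0000], ω = ẑ
J2: z=[0.0000, 0.0000, 1.0000] o=[0.2038, 0.1771, 0.5200] → [-0.1426, 0.8085, 0.0000, 0.0000, 0.0000, 1.0000]
J3: z=[-0.1736, 0.9848, 0.0000] o=[0.8833, 0.2970, 0.7200] → [-0.2767, -0.0488, -0.1310, -0.1736, 0.9848, 0.0000]
V = J·q̇ = [-0.0223, 0.4957, 0.0118, 0.0156, -0.0886, 0.6780]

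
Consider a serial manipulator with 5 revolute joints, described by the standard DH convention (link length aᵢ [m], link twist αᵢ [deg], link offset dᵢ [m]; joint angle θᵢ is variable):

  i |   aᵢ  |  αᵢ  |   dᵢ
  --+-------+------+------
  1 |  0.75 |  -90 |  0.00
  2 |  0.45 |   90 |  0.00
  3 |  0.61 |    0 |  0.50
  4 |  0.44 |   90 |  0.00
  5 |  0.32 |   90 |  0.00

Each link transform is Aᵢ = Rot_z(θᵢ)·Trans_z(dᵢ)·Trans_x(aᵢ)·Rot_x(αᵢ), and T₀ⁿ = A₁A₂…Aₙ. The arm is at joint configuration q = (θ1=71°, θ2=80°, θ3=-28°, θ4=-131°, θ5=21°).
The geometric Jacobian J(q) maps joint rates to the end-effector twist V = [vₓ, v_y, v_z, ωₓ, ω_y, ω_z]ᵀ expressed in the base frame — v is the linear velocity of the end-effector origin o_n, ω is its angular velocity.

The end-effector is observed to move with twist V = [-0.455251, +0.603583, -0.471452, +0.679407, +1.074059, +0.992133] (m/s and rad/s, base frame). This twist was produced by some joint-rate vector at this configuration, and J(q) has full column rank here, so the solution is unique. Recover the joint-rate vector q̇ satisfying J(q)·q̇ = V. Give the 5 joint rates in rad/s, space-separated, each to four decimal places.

0.9400 0.1330 0.3140 0.9130 -0.4560

o_n = [0.9792, 1.1512, -0.1876]
J₁: ẑ×o_n = [-1.1512, 0.9792, 0.0000], ω = ẑ
J2: z=[-0.9455, 0.3256, 0.0000] o=[0.2442, 0.7091, 0.0000] → [-0.0611, -0.1774, -0.6572, -0.9455, 0.3256, 0.0000]
J3: z=[0.3206, 0.9312, 0.1736] o=[0.2696, 0.7830, -0.4432] → [0.1740, 0.0413, -0.5427, 0.3206, 0.9312, 0.1736]
J4: z=[0.3206, 0.9312, 0.1736] o=[0.7312, 1.2438, -0.8868] → [0.6671, -0.1811, -0.2607, 0.3206, 0.9312, 0.1736]
J5: z=[-0.9030, 0.2451, 0.3529] o=[0.8570, 1.1250, -0.4822] → [0.0630, 0.3091, -0.0536, -0.9030, 0.2451, 0.3529]
q̇ = J⁺·V = [0.9400, 0.1330, 0.3140, 0.9130, -0.4560]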